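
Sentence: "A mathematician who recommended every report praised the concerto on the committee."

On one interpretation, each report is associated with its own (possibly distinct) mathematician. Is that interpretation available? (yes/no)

No

That reading corresponds to *every report* > *a mathematician*.
*every report* sits inside the relative clause *who recommended every report*.
Quantifiers inside a relative clause are trapped there; the RC boundary blocks QR.
So *every report* cannot raise high enough to outscope *a mathematician*; only the surface ordering *a mathematician* > *every report* is available.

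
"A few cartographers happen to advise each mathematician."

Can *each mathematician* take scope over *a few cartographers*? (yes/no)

Yes

*each mathematician* is inside a raising infinitive, which is transparent to QR (no CP barrier), so it behaves as a matrix argument.
No island intervenes, so both surface and inverse scope are derivable.
The sentence is scopally ambiguous between *a few cartographers* > *each mathematician* and *each mathematician* > *a few cartographers*.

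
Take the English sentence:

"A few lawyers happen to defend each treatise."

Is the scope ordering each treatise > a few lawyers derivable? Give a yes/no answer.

Yes

Infinitival complements of raising predicates do not block QR; *each treatise* and *a few lawyers* are effectively clausemates.
QR within a single clause is free, so the lower quantifier may take scope over the higher one.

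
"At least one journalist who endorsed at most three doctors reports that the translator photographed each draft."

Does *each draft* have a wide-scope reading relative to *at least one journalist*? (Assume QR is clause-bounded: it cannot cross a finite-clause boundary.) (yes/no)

The target quantifier *each draft* is part of the finite complement clause *that the translator photographed each draft*.
With QR restricted to its own tensed clause, the embedded quantifier cannot reach a matrix scope position.
*each draft* > *at least one journalist* would require crossing that boundary, which is illicit.

No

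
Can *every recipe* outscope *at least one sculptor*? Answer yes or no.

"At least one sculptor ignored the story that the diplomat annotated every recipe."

No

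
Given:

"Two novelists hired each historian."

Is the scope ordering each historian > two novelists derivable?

Yes

*each historian* is the matrix object and *two novelists* the matrix subject; the two are clausemates.
QR within a single clause is free, so the lower quantifier may take scope over the higher one.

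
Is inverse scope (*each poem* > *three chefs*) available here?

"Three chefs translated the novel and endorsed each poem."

Structurally, *each poem* is inside one conjunct of the coordinate structure (*endorsed each poem*).
Asymmetric QR out of one conjunct violates the Coordinate Structure Constraint.
*each poem* > *three chefs* would require crossing that boundary, which is illicit.

No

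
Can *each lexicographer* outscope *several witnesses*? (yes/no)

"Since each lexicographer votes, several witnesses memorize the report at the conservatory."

No

*each lexicographer* is embedded in the adjunct clause *since each lexicographer votes*.
Since the clause is an adjunct (not a complement), the Adjunct Condition blocks QR across its edge.
So the wide-scope reading for *each lexicographer* is blocked.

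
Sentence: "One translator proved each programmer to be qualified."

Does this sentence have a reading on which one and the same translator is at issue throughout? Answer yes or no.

The described interpretation is the *one translator* > *each programmer* scoping.
Nothing needs to raise for *one translator* > *each programmer*, so no island constraint is at stake.

Yes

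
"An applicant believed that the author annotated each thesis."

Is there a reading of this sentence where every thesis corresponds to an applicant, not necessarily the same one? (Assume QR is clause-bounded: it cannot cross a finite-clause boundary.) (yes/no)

The described interpretation is the *each thesis* > *an applicant* scoping.
The DP *each thesis* is contained in the finite complement clause *that the author annotated each thesis*.
Given the clause-boundedness assumption, QR cannot cross the finite CP into the matrix.
So the wide-scope reading for *each thesis* is blocked.

No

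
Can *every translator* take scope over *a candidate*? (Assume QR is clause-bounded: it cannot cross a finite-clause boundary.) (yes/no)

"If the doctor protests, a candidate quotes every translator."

Yes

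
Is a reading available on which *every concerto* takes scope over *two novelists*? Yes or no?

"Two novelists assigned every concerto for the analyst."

Yes

Both DPs are arguments of the same predicate; there is no clause or island boundary between them.
No island intervenes, so both surface and inverse scope are derivable.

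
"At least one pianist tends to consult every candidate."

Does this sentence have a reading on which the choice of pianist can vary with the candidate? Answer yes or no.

Yes

The described interpretation is the *every candidate* > *at least one pianist* scoping.
*every candidate* is the object of the infinitival complement of a raising predicate; raising infinitives are transparent for QR, so the two DPs are in effect clausemates.
Clause-internal QR can adjoin the lower DP above the subject, yielding the inverse reading.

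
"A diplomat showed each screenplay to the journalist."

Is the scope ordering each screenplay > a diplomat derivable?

Yes

Both DPs are arguments of the same predicate; there is no clause or island boundary between them.
Since no island is crossed, the inverse ordering is licensed alongside surface scope.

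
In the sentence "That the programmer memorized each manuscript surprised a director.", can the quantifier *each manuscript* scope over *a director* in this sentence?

*each manuscript* sits inside the sentential subject *that the programmer memorized each manuscript*.
The Sentential Subject Constraint rules out raising the quantifier out of the that-clause subject.
So the wide-scope reading for *each manuscript* is blocked.

No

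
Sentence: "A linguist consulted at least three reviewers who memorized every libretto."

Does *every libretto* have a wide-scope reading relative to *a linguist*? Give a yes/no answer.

No

*every libretto* is embedded in the relative clause *who memorized every libretto* modifying *at least three reviewers*.
A relative clause is a scope island — quantifier raising cannot cross its boundary.
There is no licit LF on which *every libretto* c-commands *a linguist*.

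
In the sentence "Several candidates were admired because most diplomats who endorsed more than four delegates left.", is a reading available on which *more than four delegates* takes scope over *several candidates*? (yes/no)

The DP *more than four delegates* is contained in the relative clause *who endorsed more than four delegates*, which is itself inside the adjunct *because most diplomats who endorsed more than four delegates left*.
Even if one barrier were somehow void, the other would still block QR.
So the wide-scope reading for *more than four delegates* is blocked.

No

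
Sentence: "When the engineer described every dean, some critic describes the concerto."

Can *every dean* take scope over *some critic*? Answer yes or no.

No

*every dean* sits inside the adjunct clause *when the engineer described every dean*.
Scope out of an adjunct clause is unavailable: QR respects the adjunct-island constraint.
So the wide-scope reading for *every dean* is blocked.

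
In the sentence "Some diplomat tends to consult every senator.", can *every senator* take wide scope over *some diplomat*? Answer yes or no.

Raising constructions are monoclausal for scope purposes; *every senator* is not separated from *some diplomat* by any island.
QR within a single clause is free, so the lower quantifier may take scope over the higher one.

Yes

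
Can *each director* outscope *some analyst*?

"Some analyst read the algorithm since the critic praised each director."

No

Structurally, *each director* is inside the adjunct clause *since the critic praised each director*.
The adjunct-island constraint bars QR out of an adverbial clause.
The inverse ordering *each director* > *some analyst* is therefore underivable.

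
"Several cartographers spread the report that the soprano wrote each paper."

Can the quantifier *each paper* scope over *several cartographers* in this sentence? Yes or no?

No

The target quantifier *each paper* is part of the complex NP *the report that the soprano wrote each paper*.
The complex NP is opaque for QR — the quantifier is frozen inside the noun's complement.
So the wide-scope reading for *each paper* is blocked.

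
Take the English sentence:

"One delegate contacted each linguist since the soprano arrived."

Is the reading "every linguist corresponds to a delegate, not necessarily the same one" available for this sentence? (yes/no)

This is the *each linguist* > *one delegate* reading.
Neither queried DP is inside the adjunct, so the adjunct-island constraint does not apply.
QR within a single clause is free, so the lower quantifier may take scope over the higher one.
The sentence is scopally ambiguous between *one delegate* > *each linguist* and *each linguist* > *one delegate*.

Yes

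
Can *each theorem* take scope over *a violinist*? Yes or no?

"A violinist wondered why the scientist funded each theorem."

No

*each theorem* occurs within the embedded question *why the scientist funded each theorem*.
The wh-island constraint blocks QR out of an embedded interrogative.
*each theorem* > *a violinist* would require crossing that boundary, which is illicit.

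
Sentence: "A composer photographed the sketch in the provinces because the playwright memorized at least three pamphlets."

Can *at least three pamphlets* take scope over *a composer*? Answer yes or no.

Structurally, *at least three pamphlets* is inside the adjunct clause *because the playwright memorized at least three pamphlets*.
Adjunct clauses are scope islands: a quantifier inside an adjunct cannot raise into the matrix clause.
So *at least three pamphlets* cannot raise to a position above *a composer*.
(Only the surface reading survives: one fixed composer with respect to all the relevant pamphlets.)

No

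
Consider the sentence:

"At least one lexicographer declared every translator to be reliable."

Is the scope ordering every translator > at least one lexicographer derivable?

Yes

*every translator* is an ECM subject; ECM complements are not islands, and the embedded quantifier may take matrix scope.
With no island boundary between them, the object can take inverse scope over the subject via ordinary QR within the clause.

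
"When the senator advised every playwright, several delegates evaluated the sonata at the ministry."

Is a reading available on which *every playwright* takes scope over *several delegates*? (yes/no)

The target quantifier *every playwright* is part of the adjunct clause *when the senator advised every playwright*.
Adverbial clauses are not L-marked, so they are barriers for QR — the quantifier cannot escape the adjunct.
There is no licit LF on which *every playwright* c-commands *several delegates*.

No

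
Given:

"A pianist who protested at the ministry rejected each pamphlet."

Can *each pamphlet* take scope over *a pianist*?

Yes

*each pamphlet* sits in the matrix clause, not in the relative clause on *a pianist*.
Clause-internal QR can adjoin the lower DP above the subject, yielding the inverse reading.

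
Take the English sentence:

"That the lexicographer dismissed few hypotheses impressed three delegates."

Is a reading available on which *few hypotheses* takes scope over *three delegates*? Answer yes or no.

No

*few hypotheses* is embedded in the sentential subject *that the lexicographer dismissed few hypotheses*.
The subject-island constraint blocks QR out of a clausal subject.
*few hypotheses* is confined to the island and cannot take scope over *three delegates*.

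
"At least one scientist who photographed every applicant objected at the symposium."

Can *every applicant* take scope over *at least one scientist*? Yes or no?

The target quantifier *every applicant* is part of the relative clause *who photographed every applicant*.
A relative clause is a scope island — quantifier raising cannot cross its boundary.
Hence only narrow scope for *every applicant* (under *at least one scientist*) survives.

No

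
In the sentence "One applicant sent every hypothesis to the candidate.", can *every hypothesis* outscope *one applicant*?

*every hypothesis* is the matrix object and *one applicant* the matrix subject; the two are clausemates.
QR within a single clause is free, so the lower quantifier may take scope over the higher one.
Both orderings are possible: *one applicant* > *every hypothesis* and *every hypothesis* > *one applicant*.

Yes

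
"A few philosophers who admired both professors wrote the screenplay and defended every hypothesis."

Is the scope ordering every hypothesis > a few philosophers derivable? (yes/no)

The DP *every hypothesis* is contained in one conjunct of the coordinate structure (*defended every hypothesis*).
Coordinate structures are islands for non-across-the-board movement, QR included.
So *every hypothesis* cannot raise to a position above *a few philosophers*.

No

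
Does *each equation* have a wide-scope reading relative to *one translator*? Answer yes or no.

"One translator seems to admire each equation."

*each equation* is the object of the infinitival complement of a raising predicate; raising infinitives are transparent for QR, so the two DPs are in effect clausemates.
QR within a single clause is free, so the lower quantifier may take scope over the higher one.
So *each equation* > *one translator* is among the available readings.

Yes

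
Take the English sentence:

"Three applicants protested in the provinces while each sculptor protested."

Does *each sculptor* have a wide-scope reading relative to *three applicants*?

No

*each sculptor* occurs within the adjunct clause *while each sculptor protested*.
Adverbial clauses are not L-marked, so they are barriers for QR — the quantifier cannot escape the adjunct.
*each sculptor* > *three applicants* would require crossing that boundary, which is illicit.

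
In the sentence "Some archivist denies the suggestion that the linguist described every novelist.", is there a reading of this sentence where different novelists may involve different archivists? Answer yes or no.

No

The described interpretation is the *every novelist* > *some archivist* scoping.
The target quantifier *every novelist* is part of the complex NP *the suggestion that the linguist described every novelist*.
The complex NP is opaque for QR — the quantifier is frozen inside the noun's complement.
The inverse ordering *every novelist* > *some archivist* is therefore underivable.
(Only the surface reading survives: one fixed archivist with respect to all the relevant novelists.)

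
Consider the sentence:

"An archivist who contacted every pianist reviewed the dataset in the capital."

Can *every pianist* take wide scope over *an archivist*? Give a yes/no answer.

*every pianist* is embedded in the relative clause *who contacted every pianist*.
Quantifiers inside a relative clause are trapped there; the RC boundary blocks QR.
Hence only narrow scope for *every pianist* (under *an archivist*) survives.

No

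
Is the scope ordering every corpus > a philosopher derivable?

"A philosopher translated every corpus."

Yes

*a philosopher* and *every corpus* are co-arguments of the matrix verb, with nothing but a clause-internal boundary between them.
With no island boundary between them, the object can take inverse scope over the subject via ordinary QR within the clause.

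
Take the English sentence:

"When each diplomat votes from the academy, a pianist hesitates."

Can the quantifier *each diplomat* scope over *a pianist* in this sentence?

No

Structurally, *each diplomat* is inside the adjunct clause *when each diplomat votes from the academy*.
Adjunct clauses are scope islands: a quantifier inside an adjunct cannot raise into the matrix clause.
*each diplomat* is confined to the island and cannot take scope over *a pianist*.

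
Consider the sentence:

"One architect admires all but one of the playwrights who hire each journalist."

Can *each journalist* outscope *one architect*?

No

Structurally, *each journalist* is inside the relative clause *who hire each journalist* modifying *all but one of the playwrights*.
Relative clauses block scope extraction: QR cannot target a position outside the modified NP.
So the wide-scope reading for *each journalist* is blocked.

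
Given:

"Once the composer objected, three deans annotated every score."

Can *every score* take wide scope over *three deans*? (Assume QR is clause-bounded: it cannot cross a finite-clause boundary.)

Yes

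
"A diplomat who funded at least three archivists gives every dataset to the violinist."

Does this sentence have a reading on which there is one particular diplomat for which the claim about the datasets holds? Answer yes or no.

Yes

This is the *a diplomat* > *every dataset* reading.
That is the surface-scope ordering, which is always one of the available readings — island constraints only ever restrict inverse scope.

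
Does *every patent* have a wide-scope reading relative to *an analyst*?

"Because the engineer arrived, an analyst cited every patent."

Yes

The adjunct clause does not contain *every patent*, which is the matrix object.
QR within a single clause is free, so the lower quantifier may take scope over the higher one.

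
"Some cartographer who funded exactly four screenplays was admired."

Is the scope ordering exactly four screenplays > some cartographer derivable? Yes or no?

No

The target quantifier *exactly four screenplays* is part of the relative clause *who funded exactly four screenplays*.
QR out of a relative clause is ruled out by the relative-clause island constraint.
*exactly four screenplays* is confined to the island and cannot take scope over *some cartographer*.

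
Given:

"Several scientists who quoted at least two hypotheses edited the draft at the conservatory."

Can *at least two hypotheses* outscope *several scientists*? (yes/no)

No

The DP *at least two hypotheses* is contained in the relative clause *who quoted at least two hypotheses*.
Relative clauses block scope extraction: QR cannot target a position outside the modified NP.
So the wide-scope reading for *at least two hypotheses* is blocked.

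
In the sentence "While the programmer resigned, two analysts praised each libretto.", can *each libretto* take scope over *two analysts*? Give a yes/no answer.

Yes

Neither queried DP is inside the adjunct, so the adjunct-island constraint does not apply.
With no island boundary between them, the object can take inverse scope over the subject via ordinary QR within the clause.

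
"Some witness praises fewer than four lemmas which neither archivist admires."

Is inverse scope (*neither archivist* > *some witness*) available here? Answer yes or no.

No

Structurally, *neither archivist* is inside the relative clause *which neither archivist admires* modifying *fewer than four lemmas*.
Relative clauses block scope extraction: QR cannot target a position outside the modified NP.
*neither archivist* is confined to the island and cannot take scope over *some witness*.
(Only the surface reading survives: one fixed witness with respect to all the relevant archivists.)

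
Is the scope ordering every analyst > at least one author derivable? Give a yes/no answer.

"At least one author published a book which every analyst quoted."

*every analyst* sits inside the relative clause *which every analyst quoted* modifying *a book*.
The relative clause forms an island for QR, so the quantifier is confined to the head noun's restrictor.
Hence only narrow scope for *every analyst* (under *at least one author*) survives.
(Only the surface reading survives: one fixed author with respect to all the relevant analysts.)

No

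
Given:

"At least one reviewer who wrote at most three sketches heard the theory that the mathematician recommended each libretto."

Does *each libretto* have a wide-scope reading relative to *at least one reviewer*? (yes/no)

*each libretto* is embedded in the complex NP *the theory that the mathematician recommended each libretto*.
Noun-complement clauses are scope islands (the Complex NP Constraint): a quantifier inside one cannot scope into the matrix.
So *each libretto* cannot raise high enough to outscope *at least one reviewer*; only the surface ordering *at least one reviewer* > *each libretto* is available.

No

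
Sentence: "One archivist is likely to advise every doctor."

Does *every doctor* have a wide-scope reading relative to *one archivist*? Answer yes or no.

Yes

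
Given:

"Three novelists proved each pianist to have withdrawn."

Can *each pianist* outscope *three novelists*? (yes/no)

This is an ECM construction: *each pianist* is the infinitival subject, Case-marked by the matrix verb, and the infinitive is transparent for QR.
QR within a single clause is free, so the lower quantifier may take scope over the higher one.

Yes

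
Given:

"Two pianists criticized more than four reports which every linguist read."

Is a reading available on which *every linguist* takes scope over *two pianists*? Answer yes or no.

*every linguist* is embedded in the relative clause *which every linguist read* modifying *more than four reports*.
The relative clause forms an island for QR, so the quantifier is confined to the head noun's restrictor.
*every linguist* is confined to the island and cannot take scope over *two pianists*.

No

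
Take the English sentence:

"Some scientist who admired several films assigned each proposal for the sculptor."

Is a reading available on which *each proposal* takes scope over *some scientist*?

Yes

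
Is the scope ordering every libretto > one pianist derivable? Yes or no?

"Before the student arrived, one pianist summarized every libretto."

Yes

The adjunct clause does not contain *every libretto*, which is the matrix object.
No island intervenes, so both surface and inverse scope are derivable.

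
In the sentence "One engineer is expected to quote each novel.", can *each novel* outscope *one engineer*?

Raising constructions are monoclausal for scope purposes; *each novel* is not separated from *one engineer* by any island.
No island intervenes, so both surface and inverse scope are derivable.

Yes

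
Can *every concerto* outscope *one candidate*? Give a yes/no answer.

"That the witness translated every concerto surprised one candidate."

*every concerto* is embedded in the sentential subject *that the witness translated every concerto*.
Clausal subjects are scope islands; QR from inside the subject into the matrix is barred.
So the wide-scope reading for *every concerto* is blocked.

No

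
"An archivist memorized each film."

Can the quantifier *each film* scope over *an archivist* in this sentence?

Yes

*each film* and *an archivist* are in the same minimal clause.
Nothing blocks QR of the lower DP to a position above the higher one, so inverse scope is available.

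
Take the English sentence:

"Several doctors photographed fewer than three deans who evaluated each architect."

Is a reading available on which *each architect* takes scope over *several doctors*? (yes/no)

No

*each architect* occurs within the relative clause *who evaluated each architect* modifying *fewer than three deans*.
Relative clauses are scope islands: a quantifier cannot QR out of a relative clause to take scope in the matrix clause.
Hence only narrow scope for *each architect* (under *several doctors*) survives.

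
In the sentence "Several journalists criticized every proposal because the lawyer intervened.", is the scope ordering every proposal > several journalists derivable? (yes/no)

Yes

Although there is an adjunct clause, *every proposal* is in the main clause, not inside the adjunct.
No island intervenes, so both surface and inverse scope are derivable.
So *every proposal* > *several journalists* is among the available readings.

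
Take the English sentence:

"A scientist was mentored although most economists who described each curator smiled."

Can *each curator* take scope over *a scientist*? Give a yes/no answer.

No

The target quantifier *each curator* is part of the relative clause *who described each curator*, which is itself inside the adjunct *although most economists who described each curator smiled*.
Nested islands: the RC island is itself inside an adjunct island, so wide scope is doubly excluded.
Hence only narrow scope for *each curator* (under *a scientist*) survives.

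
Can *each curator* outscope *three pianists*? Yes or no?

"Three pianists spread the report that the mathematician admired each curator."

No

*each curator* occurs within the complex NP *the report that the mathematician admired each curator*.
Noun-complement clauses are scope islands (the Complex NP Constraint): a quantifier inside one cannot scope into the matrix.
So the wide-scope reading for *each curator* is blocked.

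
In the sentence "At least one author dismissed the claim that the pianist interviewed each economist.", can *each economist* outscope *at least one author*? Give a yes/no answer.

The DP *each economist* is contained in the complex NP *the claim that the pianist interviewed each economist*.
A that-clause complement to a noun is an island; QR cannot cross the NP boundary.
There is no licit LF on which *each economist* c-commands *at least one author*.

No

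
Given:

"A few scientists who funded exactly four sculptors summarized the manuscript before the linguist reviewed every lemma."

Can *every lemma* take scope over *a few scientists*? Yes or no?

No

*every lemma* sits inside the adjunct clause *before the linguist reviewed every lemma*.
Scope out of an adjunct clause is unavailable: QR respects the adjunct-island constraint.
*every lemma* > *a few scientists* would require crossing that boundary, which is illicit.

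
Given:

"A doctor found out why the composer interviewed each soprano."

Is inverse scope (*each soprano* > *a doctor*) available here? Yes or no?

No

*each soprano* sits inside the embedded question *why the composer interviewed each soprano*.
The wh-island constraint blocks QR out of an embedded interrogative.
So *each soprano* cannot raise to a position above *a doctor*.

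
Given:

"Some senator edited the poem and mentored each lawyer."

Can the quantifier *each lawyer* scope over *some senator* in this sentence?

*each lawyer* occurs within one conjunct of the coordinate structure (*mentored each lawyer*).
QR out of a conjunct would have to apply non-ATB, which the CSC forbids.
Hence only narrow scope for *each lawyer* (under *some senator*) survives.

No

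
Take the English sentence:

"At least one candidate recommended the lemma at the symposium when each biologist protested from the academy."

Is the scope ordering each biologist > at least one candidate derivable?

*each biologist* sits inside the adjunct clause *when each biologist protested from the academy*.
Adjuncts are opaque for quantifier raising; a quantifier in an adjunct stays inside it.
So *each biologist* cannot raise to a position above *at least one candidate*.

No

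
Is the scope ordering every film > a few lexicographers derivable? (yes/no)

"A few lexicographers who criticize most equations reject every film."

Yes

*every film* is a matrix argument; only *a few lexicographers* is modified by the relative clause *who criticize most equations*, so the RC island is irrelevant to the target quantifier.
Since no island is crossed, the inverse ordering is licensed alongside surface scope.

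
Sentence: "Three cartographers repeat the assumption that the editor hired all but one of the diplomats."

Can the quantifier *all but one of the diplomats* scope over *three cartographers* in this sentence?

No

*all but one of the diplomats* sits inside the complex NP *the assumption that the editor hired all but one of the diplomats*.
The Complex NP Constraint bars QR out of the complement clause of a noun.
The inverse ordering *all but one of the diplomats* > *three cartographers* is therefore underivable.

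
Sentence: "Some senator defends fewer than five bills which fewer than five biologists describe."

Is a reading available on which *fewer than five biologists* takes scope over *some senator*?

No

*fewer than five biologists* is embedded in the relative clause *which fewer than five biologists describe* modifying *fewer than five bills*.
QR out of a relative clause is ruled out by the relative-clause island constraint.
The inverse ordering *fewer than five biologists* > *some senator* is therefore underivable.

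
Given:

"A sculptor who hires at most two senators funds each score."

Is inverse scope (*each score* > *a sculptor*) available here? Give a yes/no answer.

Yes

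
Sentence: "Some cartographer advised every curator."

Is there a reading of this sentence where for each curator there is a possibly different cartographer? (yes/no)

Yes

This is the *every curator* > *some cartographer* reading.
*some cartographer* and *every curator* are co-arguments of the matrix verb, with nothing but a clause-internal boundary between them.
Clause-internal QR can adjoin the lower DP above the subject, yielding the inverse reading.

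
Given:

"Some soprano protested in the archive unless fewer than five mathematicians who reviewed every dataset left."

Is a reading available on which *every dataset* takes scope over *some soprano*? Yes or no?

The DP *every dataset* is contained in the relative clause *who reviewed every dataset*, which is itself inside the adjunct *unless fewer than five mathematicians who reviewed every dataset left*.
Nested islands: the RC island is itself inside an adjunct island, so wide scope is doubly excluded.
So *every dataset* cannot raise high enough to outscope *some soprano*; only the surface ordering *some soprano* > *every dataset* is available.
(Only the surface reading survives: one fixed soprano with respect to all the relevant datasets.)

No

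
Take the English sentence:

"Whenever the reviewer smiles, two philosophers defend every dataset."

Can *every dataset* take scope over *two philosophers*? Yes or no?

Yes

The adjunct clause does not contain *every dataset*, which is the matrix object.
With no island boundary between them, the object can take inverse scope over the subject via ordinary QR within the clause.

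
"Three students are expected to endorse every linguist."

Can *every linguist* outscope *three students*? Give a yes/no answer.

*every linguist* is the object of the infinitival complement of a raising predicate; raising infinitives are transparent for QR, so the two DPs are in effect clausemates.
With no island boundary between them, the object can take inverse scope over the subject via ordinary QR within the clause.

Yes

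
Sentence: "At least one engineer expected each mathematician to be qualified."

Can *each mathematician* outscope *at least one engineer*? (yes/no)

*each mathematician* is an ECM subject; ECM complements are not islands, and the embedded quantifier may take matrix scope.
Nothing blocks QR of the lower DP to a position above the higher one, so inverse scope is available.
So *each mathematician* > *at least one engineer* is among the available readings.

Yes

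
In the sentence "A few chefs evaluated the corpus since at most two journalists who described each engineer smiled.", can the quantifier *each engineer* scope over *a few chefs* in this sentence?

No

The DP *each engineer* is contained in the relative clause *who described each engineer*, which is itself inside the adjunct *since at most two journalists who described each engineer smiled*.
Even if one barrier were somehow void, the other would still block QR.
*each engineer* > *a few chefs* would require crossing that boundary, which is illicit.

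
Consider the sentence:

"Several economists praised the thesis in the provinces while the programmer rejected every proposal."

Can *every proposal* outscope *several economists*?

No

The target quantifier *every proposal* is part of the adjunct clause *while the programmer rejected every proposal*.
Adjuncts are opaque for quantifier raising; a quantifier in an adjunct stays inside it.
The inverse ordering *every proposal* > *several economists* is therefore underivable.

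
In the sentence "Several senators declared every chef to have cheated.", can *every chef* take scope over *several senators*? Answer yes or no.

Yes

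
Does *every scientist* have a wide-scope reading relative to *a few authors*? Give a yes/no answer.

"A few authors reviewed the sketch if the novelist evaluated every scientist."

The target quantifier *every scientist* is part of the adjunct clause *if the novelist evaluated every scientist*.
Adjuncts are opaque for quantifier raising; a quantifier in an adjunct stays inside it.
The inverse ordering *every scientist* > *a few authors* is therefore underivable.

No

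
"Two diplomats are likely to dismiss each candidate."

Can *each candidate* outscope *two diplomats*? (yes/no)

Raising constructions are monoclausal for scope purposes; *each candidate* is not separated from *two diplomats* by any island.
No island intervenes, so both surface and inverse scope are derivable.
So *each candidate* > *two diplomats* is among the available readings.

Yes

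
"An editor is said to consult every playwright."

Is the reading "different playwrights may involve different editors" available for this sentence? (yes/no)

This is the *every playwright* > *an editor* reading.
The matrix predicate is a raising verb, whose infinitival complement is not a scope island — *every playwright* can QR into the matrix clause.
Clause-internal QR can adjoin the lower DP above the subject, yielding the inverse reading.

Yes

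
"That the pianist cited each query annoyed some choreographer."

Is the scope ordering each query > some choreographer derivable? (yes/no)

*each query* occurs within the sentential subject *that the pianist cited each query*.
The Sentential Subject Constraint rules out raising the quantifier out of the that-clause subject.
The ordering *each query* > *some choreographer* is therefore underivable.

No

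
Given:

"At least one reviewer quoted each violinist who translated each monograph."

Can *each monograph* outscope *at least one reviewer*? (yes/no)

The target quantifier *each monograph* is part of the relative clause *who translated each monograph* modifying *each violinist*.
Quantifiers inside a relative clause are trapped there; the RC boundary blocks QR.
So *each monograph* cannot raise high enough to outscope *at least one reviewer*; only the surface ordering *at least one reviewer* > *each monograph* is available.
(Only the surface reading survives: one fixed reviewer with respect to all the relevant monographs.)

No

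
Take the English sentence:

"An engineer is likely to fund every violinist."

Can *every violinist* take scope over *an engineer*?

Yes

*every violinist* is the object of the infinitival complement of a raising predicate; raising infinitives are transparent for QR, so the two DPs are in effect clausemates.
QR within a single clause is free, so the lower quantifier may take scope over the higher one.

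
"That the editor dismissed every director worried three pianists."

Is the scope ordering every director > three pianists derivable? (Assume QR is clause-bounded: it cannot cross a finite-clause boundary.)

The target quantifier *every director* is part of the sentential subject *that the editor dismissed every director*.
Sentential subjects are islands: a quantifier inside the subject clause cannot raise over the matrix predicate.
So the wide-scope reading for *every director* is blocked.

No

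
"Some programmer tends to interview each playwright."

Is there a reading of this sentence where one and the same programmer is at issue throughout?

Yes

The paraphrase describes the scope ordering *some programmer* > *each playwright*.
That is the surface-scope ordering, which is always one of the available readings — island constraints only ever restrict inverse scope.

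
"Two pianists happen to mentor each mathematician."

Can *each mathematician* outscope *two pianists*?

Yes

Raising constructions are monoclausal for scope purposes; *each mathematician* is not separated from *two pianists* by any island.
QR within a single clause is free, so the lower quantifier may take scope over the higher one.
So *each mathematician* > *two pianists* is among the available readings.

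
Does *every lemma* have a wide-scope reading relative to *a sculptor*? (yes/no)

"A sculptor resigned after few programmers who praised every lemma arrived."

The DP *every lemma* is contained in the relative clause *who praised every lemma*, which is itself inside the adjunct *after few programmers who praised every lemma arrived*.
Nested islands: the RC island is itself inside an adjunct island, so wide scope is doubly excluded.
So *every lemma* cannot raise to a position above *a sculptor*.

No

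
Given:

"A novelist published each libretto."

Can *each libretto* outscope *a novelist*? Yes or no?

Yes

*a novelist* and *each libretto* are co-arguments of the matrix verb, with nothing but a clause-internal boundary between them.
QR within a single clause is free, so the lower quantifier may take scope over the higher one.
The sentence is scopally ambiguous between *a novelist* > *each libretto* and *each libretto* > *a novelist*.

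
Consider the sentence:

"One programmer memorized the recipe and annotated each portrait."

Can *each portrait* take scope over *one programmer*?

*each portrait* occurs within one conjunct of the coordinate structure (*annotated each portrait*).
A quantifier cannot raise out of one conjunct of a coordination across the whole coordinate structure — the CSC applies to QR.
*each portrait* > *one programmer* would require crossing that boundary, which is illicit.
(Only the surface reading survives: one fixed programmer with respect to all the relevant portraits.)

No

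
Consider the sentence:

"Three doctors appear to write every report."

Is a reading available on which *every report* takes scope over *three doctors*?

Yes

*every report* is the object of the infinitival complement of a raising predicate; raising infinitives are transparent for QR, so the two DPs are in effect clausemates.
Nothing blocks QR of the lower DP to a position above the higher one, so inverse scope is available.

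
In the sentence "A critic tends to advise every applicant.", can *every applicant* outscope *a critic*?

*every applicant* is inside a raising infinitive, which is transparent to QR (no CP barrier), so it behaves as a matrix argument.
Clause-internal QR can adjoin the lower DP above the subject, yielding the inverse reading.

Yes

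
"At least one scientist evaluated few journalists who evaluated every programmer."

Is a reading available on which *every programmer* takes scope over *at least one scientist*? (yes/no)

The target quantifier *every programmer* is part of the relative clause *who evaluated every programmer* modifying *few journalists*.
The relative clause forms an island for QR, so the quantifier is confined to the head noun's restrictor.
*every programmer* > *at least one scientist* would require crossing that boundary, which is illicit.
(Only the surface reading survives: one fixed scientist with respect to all the relevant programmers.)

No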